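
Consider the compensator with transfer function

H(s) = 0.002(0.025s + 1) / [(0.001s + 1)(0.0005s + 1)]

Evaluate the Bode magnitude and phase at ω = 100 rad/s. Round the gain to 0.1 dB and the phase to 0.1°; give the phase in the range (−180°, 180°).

-45.4 dB, 59.6°

At ω = 100 rad/s:
zero (1 + j100·0.025) = 1 + j2.5 → |·| ≈ 2.6926, ∠ ≈ 68.20°
pole (1 + j100·0.001) = 1 + j0.1 → |·| ≈ 1.005, ∠ ≈ 5.71°
pole (1 + j100·0.0005) = 1 + j0.05 → |·| ≈ 1.0012, ∠ ≈ 2.86°
|H| = 0.002 · 2.6926 / (1.005 · 1.0012) ≈ 0.005352
Gain = 20 log₁₀(0.005352) ≈ -45.43 dB
∠H = (68.20°) − (5.71° + 2.86°) = 59.63°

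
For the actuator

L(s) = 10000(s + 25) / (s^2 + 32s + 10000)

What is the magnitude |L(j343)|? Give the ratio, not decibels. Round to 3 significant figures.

At s = jω = j343:
zero (s+25): 25 + j343 → |·| = √(25²+343²) = √118274 ≈ 343.91, ∠ = arctan(343/25) ≈ 85.83°
quadratic: (j343)² + 32·j343 + 10000 = -107649 + j10976 → |·| ≈ 1.0821e+05, ∠ ≈ 174.18°
|L| = 10000 · 343.91 / 1.0821e+05 ≈ 31.782

31.8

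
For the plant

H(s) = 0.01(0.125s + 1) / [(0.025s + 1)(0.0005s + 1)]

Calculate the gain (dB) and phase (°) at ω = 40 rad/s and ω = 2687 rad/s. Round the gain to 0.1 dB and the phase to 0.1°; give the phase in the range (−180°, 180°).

ω = 40: -28.9 dB, 32.5°; ω = 2687: -30.5 dB, -52.7°

At ω = 40 rad/s:
zero (1 + j40·0.125) = 1 + j5 → |·| ≈ 5.099, ∠ ≈ 78.69°
pole (1 + j40·0.025) = 1 + j1 → |·| ≈ 1.4142, ∠ ≈ 45.00°
pole (1 + j40·0.0005) = 1 + j0.02 → |·| ≈ 1.0002, ∠ ≈ 1.15°
|H| = 0.01 · 5.099 / (1.4142 · 1.0002) ≈ 0.036049
Gain = 20 log₁₀(0.036049) ≈ -28.86 dB
∠H = (78.69°) − (45.00° + 1.15°) = 32.54°

At ω = 2687 rad/s:
zero (1 + j2687·0.125) = 1 + j335.875 → |·| ≈ 335.88, ∠ ≈ 89.83°
pole (1 + j2687·0.025) = 1 + j67.175 → |·| ≈ 67.182, ∠ ≈ 89.15°
pole (1 + j2687·0.0005) = 1 + j1.3435 → |·| ≈ 1.6748, ∠ ≈ 53.34°
|H| = 0.01 · 335.88 / (67.182 · 1.6748) ≈ 0.029852
Gain = 20 log₁₀(0.029852) ≈ -30.50 dB
∠H = (89.83°) − (89.15° + 53.34°) = -52.66°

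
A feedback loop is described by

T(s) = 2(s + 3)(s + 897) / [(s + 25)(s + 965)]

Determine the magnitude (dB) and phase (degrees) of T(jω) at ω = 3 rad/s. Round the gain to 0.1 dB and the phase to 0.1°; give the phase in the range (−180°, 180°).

At s = jω = j3:
zero (s+3): 3 + j3 → |·| = √(3²+3²) = √18 ≈ 4.2426, ∠ = arctan(3/3) ≈ 45.00°
zero (s+897): 897 + j3 → |·| = √(897²+3²) = √804618 ≈ 897.01, ∠ = arctan(3/897) ≈ 0.19°
pole (s+25): 25 + j3 → |·| = √(25²+3²) = √634 ≈ 25.179, ∠ = arctan(3/25) ≈ 6.84°
pole (s+965): 965 + j3 → |·| = √(965²+3²) = √931234 ≈ 965, ∠ = arctan(3/965) ≈ 0.18°
|T| = 2 · 3805.7 / 24298 ≈ 0.31325
Gain = 20 log₁₀(0.31325) ≈ -10.08 dB
∠T = 45.19° − 7.02° = 38.17°

-10.1 dB, 38.2°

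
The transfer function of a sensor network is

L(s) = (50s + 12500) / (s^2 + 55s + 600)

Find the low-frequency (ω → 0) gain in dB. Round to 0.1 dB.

L(0) = 12500 / 600 ≈ 20.833
20 log₁₀(20.833) ≈ 26.38 dB

26.4 dB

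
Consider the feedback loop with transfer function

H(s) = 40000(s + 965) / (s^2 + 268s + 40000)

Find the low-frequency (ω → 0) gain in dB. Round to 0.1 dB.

59.7 dB

H(0) = 40000·965 / 40000 = 965
20 log₁₀(965) ≈ 59.69 dB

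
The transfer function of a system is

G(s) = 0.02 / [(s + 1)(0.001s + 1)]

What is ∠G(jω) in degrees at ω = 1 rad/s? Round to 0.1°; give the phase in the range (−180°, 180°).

At ω = 1 rad/s:
pole (1 + j1·1) = 1 + j1 → |·| ≈ 1.4142, ∠ ≈ 45.00°
pole (1 + j1·0.001) = 1 + j0.001 → |·| ≈ 1, ∠ ≈ 0.06°
∠G = (0°) − (45.00° + 0.06°) = -45.06°

-45.1°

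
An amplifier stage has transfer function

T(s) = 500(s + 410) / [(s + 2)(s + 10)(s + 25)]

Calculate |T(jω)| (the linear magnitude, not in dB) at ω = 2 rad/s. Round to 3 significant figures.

At s = jω = j2:
zero (s+410): 410 + j2 → |·| = √(410²+2²) = √168104 ≈ 410, ∠ = arctan(2/410) ≈ 0.28°
pole (s+2): 2 + j2 → |·| = √(2²+2²) = √8 ≈ 2.8284, ∠ = arctan(2/2) ≈ 45.00°
pole (s+10): 10 + j2 → |·| = √(10²+2²) = √104 ≈ 10.198, ∠ = arctan(2/10) ≈ 11.31°
pole (s+25): 25 + j2 → |·| = √(25²+2²) = √629 ≈ 25.08, ∠ = arctan(2/25) ≈ 4.57°
|T| = 500 · 410 / 723.41 ≈ 283.38

283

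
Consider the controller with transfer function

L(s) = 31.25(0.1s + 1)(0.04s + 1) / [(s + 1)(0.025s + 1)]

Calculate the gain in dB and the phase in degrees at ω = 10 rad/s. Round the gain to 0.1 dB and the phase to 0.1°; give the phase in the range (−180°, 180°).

13.2 dB, -31.5°

At ω = 10 rad/s:
zero (1 + j10·0.1) = 1 + j1 → |·| ≈ 1.4142, ∠ ≈ 45.00°
zero (1 + j10·0.04) = 1 + j0.4 → |·| ≈ 1.077, ∠ ≈ 21.80°
pole (1 + j10·1) = 1 + j10 → |·| ≈ 10.05, ∠ ≈ 84.29°
pole (1 + j10·0.025) = 1 + j0.25 → |·| ≈ 1.0308, ∠ ≈ 14.04°
|L| = 31.25 · 1.4142 · 1.077 / (10.05 · 1.0308) ≈ 4.5945
Gain = 20 log₁₀(4.5945) ≈ 13.24 dB
∠L = (45.00° + 21.80°) − (84.29° + 14.04°) = -31.53°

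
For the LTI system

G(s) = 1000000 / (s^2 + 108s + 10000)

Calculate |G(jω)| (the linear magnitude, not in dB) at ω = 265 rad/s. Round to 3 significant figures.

15.0

At s = jω = j265:
quadratic: (j265)² + 108·j265 + 10000 = -60225 + j28620 → |·| ≈ 66679, ∠ ≈ 154.58°
|G| = 1000000 / 66679 ≈ 14.997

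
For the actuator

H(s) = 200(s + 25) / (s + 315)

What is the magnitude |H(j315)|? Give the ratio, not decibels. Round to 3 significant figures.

At s = jω = j315:
zero (s+25): 25 + j315 → |·| = √(25²+315²) = √99850 ≈ 315.99, ∠ = arctan(315/25) ≈ 85.46°
pole (s+315): 315 + j315 → |·| = √(315²+315²) = √198450 ≈ 445.48, ∠ = arctan(315/315) ≈ 45.00°
|H| = 200 · 315.99 / 445.48 ≈ 141.86

142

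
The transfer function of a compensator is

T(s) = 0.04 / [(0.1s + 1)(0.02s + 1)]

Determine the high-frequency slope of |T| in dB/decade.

-40 dB/decade

Each pole contributes −20 dB/decade at high frequency; each zero contributes +20 dB/decade.
Net: 0 zero(s) − 2 pole(s) → -40 dB/decade.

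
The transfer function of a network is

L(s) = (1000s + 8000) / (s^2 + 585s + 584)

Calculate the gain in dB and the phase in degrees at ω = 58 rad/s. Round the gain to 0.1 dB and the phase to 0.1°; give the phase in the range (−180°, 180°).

4.7 dB, -12.5°

Substitute s = j58:
Numerator: 1000(j58) + 8000 = 8000 + j58000
Denominator: (j58)^2 + 585(j58) + 584 = -2780 + j33930
|N| = √(8000² + 58000²) ≈ 58549, ∠N ≈ 82.15°
|D| = √(2780² + 33930²) ≈ 34044, ∠D ≈ 94.68°
|L| = 58549 / 34044 ≈ 1.7198
Gain = 20 log₁₀(1.7198) ≈ 4.71 dB
∠L = 82.15° − 94.68° = -12.53°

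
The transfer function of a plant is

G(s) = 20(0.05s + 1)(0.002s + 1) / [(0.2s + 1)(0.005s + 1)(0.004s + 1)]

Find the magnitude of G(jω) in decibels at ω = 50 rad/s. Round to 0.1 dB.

At ω = 50 rad/s:
zero (1 + j50·0.05) = 1 + j2.5 → |·| ≈ 2.6926, ∠ ≈ 68.20°
zero (1 + j50·0.002) = 1 + j0.1 → |·| ≈ 1.005, ∠ ≈ 5.71°
pole (1 + j50·0.2) = 1 + j10 → |·| ≈ 10.05, ∠ ≈ 84.29°
pole (1 + j50·0.005) = 1 + j0.25 → |·| ≈ 1.0308, ∠ ≈ 14.04°
pole (1 + j50·0.004) = 1 + j0.2 → |·| ≈ 1.0198, ∠ ≈ 11.31°
|G| = 20 · 2.6926 · 1.005 / (10.05 · 1.0308 · 1.0198) ≈ 5.1229
Gain = 20 log₁₀(5.1229) ≈ 14.19 dB

14.2 dB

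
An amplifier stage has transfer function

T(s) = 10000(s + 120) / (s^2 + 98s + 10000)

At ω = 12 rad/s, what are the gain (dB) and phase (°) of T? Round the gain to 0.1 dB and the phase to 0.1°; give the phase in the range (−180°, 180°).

41.7 dB, -1.1°

At s = jω = j12:
zero (s+120): 120 + j12 → |·| = √(120²+12²) = √14544 ≈ 120.6, ∠ = arctan(12/120) ≈ 5.71°
quadratic: (j12)² + 98·j12 + 10000 = 9856 + j1176 → |·| ≈ 9925.9, ∠ ≈ 6.80°
|T| = 10000 · 120.6 / 9925.9 ≈ 121.5
Gain = 20 log₁₀(121.5) ≈ 41.69 dB
∠T = 5.71° − 6.80° = -1.09°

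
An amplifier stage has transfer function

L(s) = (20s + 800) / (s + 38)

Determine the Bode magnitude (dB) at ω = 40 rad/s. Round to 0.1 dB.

Substitute s = j40:
Numerator: 20(j40) + 800 = 800 + j800
Denominator: (j40) + 38 = 38 + j40
|N| = √(800² + 800²) ≈ 1131.4, ∠N ≈ 45.00°
|D| = √(38² + 40²) ≈ 55.172, ∠D ≈ 46.47°
|L| = 1131.4 / 55.172 ≈ 20.507
Gain = 20 log₁₀(20.507) ≈ 26.24 dB

26.2 dB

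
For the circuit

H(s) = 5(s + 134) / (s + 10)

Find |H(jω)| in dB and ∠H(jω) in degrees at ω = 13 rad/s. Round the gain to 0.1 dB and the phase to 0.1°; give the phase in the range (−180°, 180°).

At s = jω = j13:
zero (s+134): 134 + j13 → |·| = √(134²+13²) = √18125 ≈ 134.63, ∠ = arctan(13/134) ≈ 5.54°
pole (s+10): 10 + j13 → |·| = √(10²+13²) = √269 ≈ 16.401, ∠ = arctan(13/10) ≈ 52.43°
|H| = 5 · 134.63 / 16.401 ≈ 41.043
Gain = 20 log₁₀(41.043) ≈ 32.26 dB
∠H = 5.54° − 52.43° = -46.89°

32.3 dB, -46.9°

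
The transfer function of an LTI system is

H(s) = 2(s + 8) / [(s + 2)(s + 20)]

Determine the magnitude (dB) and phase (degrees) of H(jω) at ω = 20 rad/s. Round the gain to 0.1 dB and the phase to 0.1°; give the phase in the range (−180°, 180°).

At s = jω = j20:
zero (s+8): 8 + j20 → |·| = √(8²+20²) = √464 ≈ 21.541, ∠ = arctan(20/8) ≈ 68.20°
pole (s+2): 2 + j20 → |·| = √(2²+20²) = √404 ≈ 20.1, ∠ = arctan(20/2) ≈ 84.29°
pole (s+20): 20 + j20 → |·| = √(20²+20²) = √800 ≈ 28.284, ∠ = arctan(20/20) ≈ 45.00°
|H| = 2 · 21.541 / 568.51 ≈ 0.075781
Gain = 20 log₁₀(0.075781) ≈ -22.41 dB
∠H = 68.20° − 129.29° = -61.09°

-22.4 dB, -61.1°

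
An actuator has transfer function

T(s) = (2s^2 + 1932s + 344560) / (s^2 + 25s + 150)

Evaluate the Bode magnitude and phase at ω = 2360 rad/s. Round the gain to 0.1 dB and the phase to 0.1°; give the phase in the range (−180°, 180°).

Substitute s = j2360:
Numerator: 2(j2360)^2 + 1932(j2360) + 344560 = -10794640 + j4559520
Denominator: (j2360)^2 + 25(j2360) + 150 = -5569450 + j59000
|N| = √(10794640² + 4559520²) ≈ 1.1718e+07, ∠N ≈ 157.10°
|D| = √(5569450² + 59000²) ≈ 5.5698e+06, ∠D ≈ 179.39°
|T| = 1.1718e+07 / 5.5698e+06 ≈ 2.1038
Gain = 20 log₁₀(2.1038) ≈ 6.46 dB
∠T = 157.10° − 179.39° = -22.29°

6.5 dB, -22.3°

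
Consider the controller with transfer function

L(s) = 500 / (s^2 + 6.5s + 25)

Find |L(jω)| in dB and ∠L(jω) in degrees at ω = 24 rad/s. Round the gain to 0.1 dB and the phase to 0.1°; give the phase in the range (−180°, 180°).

At s = jω = j24:
quadratic: (j24)² + 6.5·j24 + 25 = -551 + j156 → |·| ≈ 572.66, ∠ ≈ 164.19°
|L| = 500 / 572.66 ≈ 0.87312
Gain = 20 log₁₀(0.87312) ≈ -1.18 dB
∠L = 0.00° − 164.19° = -164.19°

-1.2 dB, -164.2°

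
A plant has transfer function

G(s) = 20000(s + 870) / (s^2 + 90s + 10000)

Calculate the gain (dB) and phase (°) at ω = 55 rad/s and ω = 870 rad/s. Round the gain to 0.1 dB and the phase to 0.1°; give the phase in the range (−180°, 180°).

At s = jω = j55:
zero (s+870): 870 + j55 → |·| = √(870²+55²) = √759925 ≈ 871.74, ∠ = arctan(55/870) ≈ 3.62°
quadratic: (j55)² + 90·j55 + 10000 = 6975 + j4950 → |·| ≈ 8553, ∠ ≈ 35.36°
|G| = 20000 · 871.74 / 8553 ≈ 2038.4
Gain = 20 log₁₀(2038.4) ≈ 66.19 dB
∠G = 3.62° − 35.36° = -31.74°

At s = jω = j870:
zero (s+870): 870 + j870 → |·| = √(870²+870²) = √1513800 ≈ 1230.4, ∠ = arctan(870/870) ≈ 45.00°
quadratic: (j870)² + 90·j870 + 10000 = -746900 + j78300 → |·| ≈ 7.5099e+05, ∠ ≈ 174.02°
|G| = 20000 · 1230.4 / 7.5099e+05 ≈ 32.767
Gain = 20 log₁₀(32.767) ≈ 30.31 dB
∠G = 45.00° − 174.02° = -129.02°

ω = 55: 66.2 dB, -31.7°; ω = 870: 30.3 dB, -129.0°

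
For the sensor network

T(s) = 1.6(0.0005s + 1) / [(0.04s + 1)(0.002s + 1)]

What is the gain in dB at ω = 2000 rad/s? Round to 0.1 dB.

At ω = 2000 rad/s:
zero (1 + j2000·0.0005) = 1 + j1 → |·| ≈ 1.4142, ∠ ≈ 45.00°
pole (1 + j2000·0.04) = 1 + j80 → |·| ≈ 80.006, ∠ ≈ 89.28°
pole (1 + j2000·0.002) = 1 + j4 → |·| ≈ 4.1231, ∠ ≈ 75.96°
|T| = 1.6 · 1.4142 / (80.006 · 4.1231) ≈ 0.0068594
Gain = 20 log₁₀(0.0068594) ≈ -43.27 dB

-43.3 dB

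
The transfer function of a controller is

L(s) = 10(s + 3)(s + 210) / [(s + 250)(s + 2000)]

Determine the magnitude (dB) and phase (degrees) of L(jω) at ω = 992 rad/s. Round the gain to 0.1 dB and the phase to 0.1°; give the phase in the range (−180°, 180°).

At s = jω = j992:
zero (s+3): 3 + j992 → |·| = √(3²+992²) = √984073 ≈ 992, ∠ = arctan(992/3) ≈ 89.83°
zero (s+210): 210 + j992 → |·| = √(210²+992²) = √1028164 ≈ 1014, ∠ = arctan(992/210) ≈ 78.05°
pole (s+250): 250 + j992 → |·| = √(250²+992²) = √1046564 ≈ 1023, ∠ = arctan(992/250) ≈ 75.86°
pole (s+2000): 2000 + j992 → |·| = √(2000²+992²) = √4984064 ≈ 2232.5, ∠ = arctan(992/2000) ≈ 26.38°
|L| = 10 · 1.0059e+06 / 2.2838e+06 ≈ 4.4045
Gain = 20 log₁₀(4.4045) ≈ 12.88 dB
∠L = 167.88° − 102.24° = 65.64°

12.9 dB, 65.6°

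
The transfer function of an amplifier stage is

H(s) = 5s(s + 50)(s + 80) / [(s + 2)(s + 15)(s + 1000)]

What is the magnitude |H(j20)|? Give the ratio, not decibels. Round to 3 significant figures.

0.884

At s = jω = j20:
zero (s+50): 50 + j20 → |·| = √(50²+20²) = √2900 ≈ 53.852, ∠ = arctan(20/50) ≈ 21.80°
zero (s+80): 80 + j20 → |·| = √(80²+20²) = √6800 ≈ 82.462, ∠ = arctan(20/80) ≈ 14.04°
zero at origin: s = j20 → |·| = 20, ∠ = 90.00°
pole (s+2): 2 + j20 → |·| = √(2²+20²) = √404 ≈ 20.1, ∠ = arctan(20/2) ≈ 84.29°
pole (s+15): 15 + j20 → |·| = √(15²+20²) = √625 ≈ 25, ∠ = arctan(20/15) ≈ 53.13°
pole (s+1000): 1000 + j20 → |·| = √(1000²+20²) = √1000400 ≈ 1000.2, ∠ = arctan(20/1000) ≈ 1.15°
|H| = 5 · 88815 / 5.026e+05 ≈ 0.88356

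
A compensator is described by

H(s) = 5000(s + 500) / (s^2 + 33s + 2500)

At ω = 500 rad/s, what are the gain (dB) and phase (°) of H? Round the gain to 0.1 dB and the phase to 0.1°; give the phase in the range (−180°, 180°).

At s = jω = j500:
zero (s+500): 500 + j500 → |·| = √(500²+500²) = √500000 ≈ 707.11, ∠ = arctan(500/500) ≈ 45.00°
quadratic: (j500)² + 33·j500 + 2500 = -247500 + j16500 → |·| ≈ 2.4805e+05, ∠ ≈ 176.19°
|H| = 5000 · 707.11 / 2.4805e+05 ≈ 14.253
Gain = 20 log₁₀(14.253) ≈ 23.08 dB
∠H = 45.00° − 176.19° = -131.19°

23.1 dB, -131.2°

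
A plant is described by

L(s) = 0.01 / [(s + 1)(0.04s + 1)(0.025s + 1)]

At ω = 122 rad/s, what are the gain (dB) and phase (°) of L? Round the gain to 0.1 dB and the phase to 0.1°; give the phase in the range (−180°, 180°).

At ω = 122 rad/s:
pole (1 + j122·1) = 1 + j122 → |·| ≈ 122, ∠ ≈ 89.53°
pole (1 + j122·0.04) = 1 + j4.88 → |·| ≈ 4.9814, ∠ ≈ 78.42°
pole (1 + j122·0.025) = 1 + j3.05 → |·| ≈ 3.2098, ∠ ≈ 71.85°
|L| = 0.01 · 1 / (122 · 4.9814 · 3.2098) ≈ 5.1264e-06
Gain = 20 log₁₀(5.1264e-06) ≈ -105.80 dB
∠L = (0°) − (89.53° + 78.42° + 71.85°) = -239.80° ≡ 120.20° (principal value)

-105.8 dB, 120.2°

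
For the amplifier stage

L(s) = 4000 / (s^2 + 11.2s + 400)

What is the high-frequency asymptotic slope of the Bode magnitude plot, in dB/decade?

-40 dB/decade

Each pole contributes −20 dB/decade at high frequency; each zero contributes +20 dB/decade.
Net: 0 zero(s) − 2 pole(s) → -40 dB/decade.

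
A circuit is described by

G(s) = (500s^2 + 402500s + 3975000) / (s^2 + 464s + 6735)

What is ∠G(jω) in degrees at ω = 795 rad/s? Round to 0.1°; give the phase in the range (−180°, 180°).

Substitute s = j795:
Numerator: 500(j795)^2 + 402500(j795) + 3975000 = -312037500 + j319987500
Denominator: (j795)^2 + 464(j795) + 6735 = -625290 + j368880
|N| = √(312037500² + 319987500²) ≈ 4.4694e+08, ∠N ≈ 134.28°
|D| = √(625290² + 368880²) ≈ 7.2599e+05, ∠D ≈ 149.46°
∠G = 134.28° − 149.46° = -15.18°

-15.2°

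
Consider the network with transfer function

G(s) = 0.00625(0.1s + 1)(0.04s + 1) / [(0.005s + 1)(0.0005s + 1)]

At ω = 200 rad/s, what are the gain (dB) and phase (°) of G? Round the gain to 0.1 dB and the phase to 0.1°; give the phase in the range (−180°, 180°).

-3.0 dB, 119.3°

At ω = 200 rad/s:
zero (1 + j200·0.1) = 1 + j20 → |·| ≈ 20.025, ∠ ≈ 87.14°
zero (1 + j200·0.04) = 1 + j8 → |·| ≈ 8.0623, ∠ ≈ 82.87°
pole (1 + j200·0.005) = 1 + j1 → |·| ≈ 1.4142, ∠ ≈ 45.00°
pole (1 + j200·0.0005) = 1 + j0.1 → |·| ≈ 1.005, ∠ ≈ 5.71°
|G| = 0.00625 · 20.025 · 8.0623 / (1.4142 · 1.005) ≈ 0.70996
Gain = 20 log₁₀(0.70996) ≈ -2.98 dB
∠G = (87.14° + 82.87°) − (45.00° + 5.71°) = 119.30°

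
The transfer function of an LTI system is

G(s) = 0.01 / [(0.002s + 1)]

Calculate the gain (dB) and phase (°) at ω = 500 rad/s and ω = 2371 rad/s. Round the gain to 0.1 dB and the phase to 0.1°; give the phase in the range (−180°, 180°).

ω = 500: -43.0 dB, -45.0°; ω = 2371: -53.7 dB, -78.1°

At ω = 500 rad/s:
pole (1 + j500·0.002) = 1 + j1 → |·| ≈ 1.4142, ∠ ≈ 45.00°
|G| = 0.01 · 1 / (1.4142) ≈ 0.0070711
Gain = 20 log₁₀(0.0070711) ≈ -43.01 dB
∠G = (0°) − (45.00°) = -45.00°

At ω = 2371 rad/s:
pole (1 + j2371·0.002) = 1 + j4.742 → |·| ≈ 4.8463, ∠ ≈ 78.09°
|G| = 0.01 · 1 / (4.8463) ≈ 0.0020634
Gain = 20 log₁₀(0.0020634) ≈ -53.71 dB
∠G = (0°) − (78.09°) = -78.09°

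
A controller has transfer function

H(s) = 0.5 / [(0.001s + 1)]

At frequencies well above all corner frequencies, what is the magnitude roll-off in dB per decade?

Each pole contributes −20 dB/decade at high frequency; each zero contributes +20 dB/decade.
Net: 0 zero(s) − 1 pole(s) → -20 dB/decade.

-20 dB/decade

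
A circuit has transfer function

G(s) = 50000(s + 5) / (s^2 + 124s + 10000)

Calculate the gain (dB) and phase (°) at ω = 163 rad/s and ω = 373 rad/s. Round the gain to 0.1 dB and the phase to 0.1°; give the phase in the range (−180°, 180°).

At s = jω = j163:
zero (s+5): 5 + j163 → |·| = √(5²+163²) = √26594 ≈ 163.08, ∠ = arctan(163/5) ≈ 88.24°
quadratic: (j163)² + 124·j163 + 10000 = -16569 + j20212 → |·| ≈ 26135, ∠ ≈ 129.34°
|G| = 50000 · 163.08 / 26135 ≈ 312
Gain = 20 log₁₀(312) ≈ 49.88 dB
∠G = 88.24° − 129.34° = -41.10°

At s = jω = j373:
zero (s+5): 5 + j373 → |·| = √(5²+373²) = √139154 ≈ 373.03, ∠ = arctan(373/5) ≈ 89.23°
quadratic: (j373)² + 124·j373 + 10000 = -129129 + j46252 → |·| ≈ 1.3716e+05, ∠ ≈ 160.29°
|G| = 50000 · 373.03 / 1.3716e+05 ≈ 135.98
Gain = 20 log₁₀(135.98) ≈ 42.67 dB
∠G = 89.23° − 160.29° = -71.06°

ω = 163: 49.9 dB, -41.1°; ω = 373: 42.7 dB, -71.1°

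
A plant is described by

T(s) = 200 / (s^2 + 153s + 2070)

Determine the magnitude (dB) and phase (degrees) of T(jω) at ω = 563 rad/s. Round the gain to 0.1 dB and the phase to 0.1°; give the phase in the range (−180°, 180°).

Substitute s = j563:
Numerator: 200 = 200 + j0
Denominator: (j563)^2 + 153(j563) + 2070 = -314899 + j86139
|N| = √(200² + 0²) ≈ 200, ∠N ≈ 0.00°
|D| = √(314899² + 86139²) ≈ 3.2647e+05, ∠D ≈ 164.70°
|T| = 200 / 3.2647e+05 ≈ 0.00061261
Gain = 20 log₁₀(0.00061261) ≈ -64.26 dB
∠T = 0.00° − 164.70° = -164.70°

-64.3 dB, -164.7°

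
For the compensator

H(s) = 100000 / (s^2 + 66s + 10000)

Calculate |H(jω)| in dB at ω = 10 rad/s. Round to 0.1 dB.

20.1 dB

At s = jω = j10:
quadratic: (j10)² + 66·j10 + 10000 = 9900 + j660 → |·| ≈ 9922, ∠ ≈ 3.81°
|H| = 100000 / 9922 ≈ 10.079
Gain = 20 log₁₀(10.079) ≈ 20.07 dB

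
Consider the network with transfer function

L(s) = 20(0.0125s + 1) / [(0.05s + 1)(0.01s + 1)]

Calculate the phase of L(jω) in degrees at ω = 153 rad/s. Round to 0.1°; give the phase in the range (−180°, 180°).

-77.0°

At ω = 153 rad/s:
zero (1 + j153·0.0125) = 1 + j1.9125 → |·| ≈ 2.1582, ∠ ≈ 62.40°
pole (1 + j153·0.05) = 1 + j7.65 → |·| ≈ 7.7151, ∠ ≈ 82.55°
pole (1 + j153·0.01) = 1 + j1.53 → |·| ≈ 1.8278, ∠ ≈ 56.83°
∠L = (62.40°) − (82.55° + 56.83°) = -76.98°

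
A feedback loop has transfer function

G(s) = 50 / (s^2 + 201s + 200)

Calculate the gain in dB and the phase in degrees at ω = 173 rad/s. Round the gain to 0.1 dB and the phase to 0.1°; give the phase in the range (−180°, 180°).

Substitute s = j173:
Numerator: 50 = 50 + j0
Denominator: (j173)^2 + 201(j173) + 200 = -29729 + j34773
|N| = √(50² + 0²) ≈ 50, ∠N ≈ 0.00°
|D| = √(29729² + 34773²) ≈ 45749, ∠D ≈ 130.53°
|G| = 50 / 45749 ≈ 0.0010929
Gain = 20 log₁₀(0.0010929) ≈ -59.23 dB
∠G = 0.00° − 130.53° = -130.53°

-59.2 dB, -130.5°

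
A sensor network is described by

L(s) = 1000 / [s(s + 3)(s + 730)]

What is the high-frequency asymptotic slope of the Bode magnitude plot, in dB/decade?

Each pole contributes −20 dB/decade at high frequency; each zero contributes +20 dB/decade.
Net: 0 zero(s) − 3 pole(s) → -60 dB/decade.

-60 dB/decade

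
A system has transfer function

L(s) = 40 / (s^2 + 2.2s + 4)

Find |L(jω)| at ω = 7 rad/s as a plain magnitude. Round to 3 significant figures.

At s = jω = j7:
quadratic: (j7)² + 2.2·j7 + 4 = -45 + j15.4 → |·| ≈ 47.562, ∠ ≈ 161.11°
|L| = 40 / 47.562 ≈ 0.84101

0.841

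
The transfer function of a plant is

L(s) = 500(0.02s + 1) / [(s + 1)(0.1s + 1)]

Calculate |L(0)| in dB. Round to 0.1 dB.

54.0 dB

L(0) = 500 · 1 / 1 = 500
20 log₁₀(500) ≈ 53.98 dB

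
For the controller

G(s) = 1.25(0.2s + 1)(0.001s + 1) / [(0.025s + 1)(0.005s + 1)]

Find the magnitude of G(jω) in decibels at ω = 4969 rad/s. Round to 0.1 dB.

6.2 dB

At ω = 4969 rad/s:
zero (1 + j4969·0.2) = 1 + j993.8 → |·| ≈ 993.8, ∠ ≈ 89.94°
zero (1 + j4969·0.001) = 1 + j4.969 → |·| ≈ 5.0686, ∠ ≈ 78.62°
pole (1 + j4969·0.025) = 1 + j124.225 → |·| ≈ 124.23, ∠ ≈ 89.54°
pole (1 + j4969·0.005) = 1 + j24.845 → |·| ≈ 24.865, ∠ ≈ 87.70°
|G| = 1.25 · 993.8 · 5.0686 / (124.23 · 24.865) ≈ 2.0384
Gain = 20 log₁₀(2.0384) ≈ 6.19 dB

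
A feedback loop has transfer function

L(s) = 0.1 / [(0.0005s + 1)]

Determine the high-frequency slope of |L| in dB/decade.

-20 dB/decade

Each pole contributes −20 dB/decade at high frequency; each zero contributes +20 dB/decade.
Net: 0 zero(s) − 1 pole(s) → -20 dB/decade.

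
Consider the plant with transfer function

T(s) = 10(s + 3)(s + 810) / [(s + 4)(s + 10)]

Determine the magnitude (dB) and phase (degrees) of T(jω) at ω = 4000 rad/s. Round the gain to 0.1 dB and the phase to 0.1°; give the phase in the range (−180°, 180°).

At s = jω = j4000:
zero (s+3): 3 + j4000 → |·| = √(3²+4000²) = √16000009 ≈ 4000, ∠ = arctan(4000/3) ≈ 89.96°
zero (s+810): 810 + j4000 → |·| = √(810²+4000²) = √16656100 ≈ 4081.2, ∠ = arctan(4000/810) ≈ 78.55°
pole (s+4): 4 + j4000 → |·| = √(4²+4000²) = √16000016 ≈ 4000, ∠ = arctan(4000/4) ≈ 89.94°
pole (s+10): 10 + j4000 → |·| = √(10²+4000²) = √16000100 ≈ 4000, ∠ = arctan(4000/10) ≈ 89.86°
|T| = 10 · 1.6325e+07 / 1.6e+07 ≈ 10.203
Gain = 20 log₁₀(10.203) ≈ 20.17 dB
∠T = 168.51° − 179.80° = -11.29°

20.2 dB, -11.3°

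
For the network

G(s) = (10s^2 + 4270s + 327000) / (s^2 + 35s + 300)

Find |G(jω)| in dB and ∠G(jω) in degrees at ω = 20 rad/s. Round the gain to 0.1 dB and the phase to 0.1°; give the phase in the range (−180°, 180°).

53.5 dB, -83.3°

Substitute s = j20:
Numerator: 10(j20)^2 + 4270(j20) + 327000 = 323000 + j85400
Denominator: (j20)^2 + 35(j20) + 300 = -100 + j700
|N| = √(323000² + 85400²) ≈ 3.341e+05, ∠N ≈ 14.81°
|D| = √(100² + 700²) ≈ 707.11, ∠D ≈ 98.13°
|G| = 3.341e+05 / 707.11 ≈ 472.49
Gain = 20 log₁₀(472.49) ≈ 53.49 dB
∠G = 14.81° − 98.13° = -83.32°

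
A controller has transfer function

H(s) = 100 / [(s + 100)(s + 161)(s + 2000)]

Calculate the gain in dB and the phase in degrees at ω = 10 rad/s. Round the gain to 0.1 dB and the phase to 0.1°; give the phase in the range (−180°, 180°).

At s = jω = j10:
pole (s+100): 100 + j10 → |·| = √(100²+10²) = √10100 ≈ 100.5, ∠ = arctan(10/100) ≈ 5.71°
pole (s+161): 161 + j10 → |·| = √(161²+10²) = √26021 ≈ 161.31, ∠ = arctan(10/161) ≈ 3.55°
pole (s+2000): 2000 + j10 → |·| = √(2000²+10²) = √4000100 ≈ 2000, ∠ = arctan(10/2000) ≈ 0.29°
|H| = 100 / 3.2423e+07 ≈ 3.0842e-06
Gain = 20 log₁₀(3.0842e-06) ≈ -110.22 dB
∠H = 0.00° − 9.55° = -9.55°

-110.2 dB, -9.6°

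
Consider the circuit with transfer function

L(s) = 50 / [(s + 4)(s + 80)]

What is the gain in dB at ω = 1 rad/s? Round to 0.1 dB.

-16.4 dB

At s = jω = j1:
pole (s+4): 4 + j1 → |·| = √(4²+1²) = √17 ≈ 4.1231, ∠ = arctan(1/4) ≈ 14.04°
pole (s+80): 80 + j1 → |·| = √(80²+1²) = √6401 ≈ 80.006, ∠ = arctan(1/80) ≈ 0.72°
|L| = 50 / 329.87 ≈ 0.15157
Gain = 20 log₁₀(0.15157) ≈ -16.39 dB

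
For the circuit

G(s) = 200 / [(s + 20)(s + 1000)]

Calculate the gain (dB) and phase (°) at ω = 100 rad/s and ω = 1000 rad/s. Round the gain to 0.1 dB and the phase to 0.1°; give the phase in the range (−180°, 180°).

ω = 100: -54.2 dB, -84.4°; ω = 1000: -77.0 dB, -133.9°

At s = jω = j100:
pole (s+20): 20 + j100 → |·| = √(20²+100²) = √10400 ≈ 101.98, ∠ = arctan(100/20) ≈ 78.69°
pole (s+1000): 1000 + j100 → |·| = √(1000²+100²) = √1010000 ≈ 1005, ∠ = arctan(100/1000) ≈ 5.71°
|G| = 200 / 1.0249e+05 ≈ 0.0019514
Gain = 20 log₁₀(0.0019514) ≈ -54.19 dB
∠G = 0.00° − 84.40° = -84.40°

At s = jω = j1000:
pole (s+20): 20 + j1000 → |·| = √(20²+1000²) = √1000400 ≈ 1000.2, ∠ = arctan(1000/20) ≈ 88.85°
pole (s+1000): 1000 + j1000 → |·| = √(1000²+1000²) = √2000000 ≈ 1414.2, ∠ = arctan(1000/1000) ≈ 45.00°
|G| = 200 / 1.4145e+06 ≈ 0.00014139
Gain = 20 log₁₀(0.00014139) ≈ -76.99 dB
∠G = 0.00° − 133.85° = -133.85°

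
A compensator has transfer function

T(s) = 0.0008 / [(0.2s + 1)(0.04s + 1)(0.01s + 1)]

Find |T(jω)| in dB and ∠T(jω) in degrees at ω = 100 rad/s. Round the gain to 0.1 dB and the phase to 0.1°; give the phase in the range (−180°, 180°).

-103.3 dB, 151.9°

At ω = 100 rad/s:
pole (1 + j100·0.2) = 1 + j20 → |·| ≈ 20.025, ∠ ≈ 87.14°
pole (1 + j100·0.04) = 1 + j4 → |·| ≈ 4.1231, ∠ ≈ 75.96°
pole (1 + j100·0.01) = 1 + j1 → |·| ≈ 1.4142, ∠ ≈ 45.00°
|T| = 0.0008 · 1 / (20.025 · 4.1231 · 1.4142) ≈ 6.8515e-06
Gain = 20 log₁₀(6.8515e-06) ≈ -103.28 dB
∠T = (0°) − (87.14° + 75.96° + 45.00°) = -208.10° ≡ 151.90° (principal value)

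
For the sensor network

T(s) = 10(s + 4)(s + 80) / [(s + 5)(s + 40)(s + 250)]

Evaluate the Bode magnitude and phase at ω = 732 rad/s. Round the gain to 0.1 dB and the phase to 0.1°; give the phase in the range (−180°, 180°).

-37.7 dB, -74.2°

At s = jω = j732:
zero (s+4): 4 + j732 → |·| = √(4²+732²) = √535840 ≈ 732.01, ∠ = arctan(732/4) ≈ 89.69°
zero (s+80): 80 + j732 → |·| = √(80²+732²) = √542224 ≈ 736.36, ∠ = arctan(732/80) ≈ 83.76°
pole (s+5): 5 + j732 → |·| = √(5²+732²) = √535849 ≈ 732.02, ∠ = arctan(732/5) ≈ 89.61°
pole (s+40): 40 + j732 → |·| = √(40²+732²) = √537424 ≈ 733.09, ∠ = arctan(732/40) ≈ 86.87°
pole (s+250): 250 + j732 → |·| = √(250²+732²) = √598324 ≈ 773.51, ∠ = arctan(732/250) ≈ 71.14°
|T| = 10 · 5.3902e+05 / 4.1509e+08 ≈ 0.012986
Gain = 20 log₁₀(0.012986) ≈ -37.73 dB
∠T = 173.45° − 247.62° = -74.17°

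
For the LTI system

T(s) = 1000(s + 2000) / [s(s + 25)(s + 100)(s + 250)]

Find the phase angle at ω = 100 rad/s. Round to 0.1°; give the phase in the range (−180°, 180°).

130.1°

At s = jω = j100:
zero (s+2000): 2000 + j100 → |·| = √(2000²+100²) = √4010000 ≈ 2002.5, ∠ = arctan(100/2000) ≈ 2.86°
pole (s+25): 25 + j100 → |·| = √(25²+100²) = √10625 ≈ 103.08, ∠ = arctan(100/25) ≈ 75.96°
pole (s+100): 100 + j100 → |·| = √(100²+100²) = √20000 ≈ 141.42, ∠ = arctan(100/100) ≈ 45.00°
pole (s+250): 250 + j100 → |·| = √(250²+100²) = √72500 ≈ 269.26, ∠ = arctan(100/250) ≈ 21.80°
pole at origin: |s| = 100, ∠ = 90.00° (in denominator)
∠T = 2.86° − 232.76° = -229.90° ≡ 130.10° (principal value)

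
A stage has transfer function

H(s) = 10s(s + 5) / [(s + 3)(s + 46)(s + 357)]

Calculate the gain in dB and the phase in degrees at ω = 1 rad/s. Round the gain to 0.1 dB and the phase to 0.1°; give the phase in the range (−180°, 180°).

-60.2 dB, 81.5°

At s = jω = j1:
zero (s+5): 5 + j1 → |·| = √(5²+1²) = √26 ≈ 5.099, ∠ = arctan(1/5) ≈ 11.31°
zero at origin: s = j1 → |·| = 1, ∠ = 90.00°
pole (s+3): 3 + j1 → |·| = √(3²+1²) = √10 ≈ 3.1623, ∠ = arctan(1/3) ≈ 18.43°
pole (s+46): 46 + j1 → |·| = √(46²+1²) = √2117 ≈ 46.011, ∠ = arctan(1/46) ≈ 1.25°
pole (s+357): 357 + j1 → |·| = √(357²+1²) = √127450 ≈ 357, ∠ = arctan(1/357) ≈ 0.16°
|H| = 10 · 5.099 / 51944 ≈ 0.00098163
Gain = 20 log₁₀(0.00098163) ≈ -60.16 dB
∠H = 101.31° − 19.84° = 81.47°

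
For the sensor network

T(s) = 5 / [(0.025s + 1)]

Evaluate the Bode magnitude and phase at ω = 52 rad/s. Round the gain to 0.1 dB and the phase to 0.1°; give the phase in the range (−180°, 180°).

At ω = 52 rad/s:
pole (1 + j52·0.025) = 1 + j1.3 → |·| ≈ 1.6401, ∠ ≈ 52.43°
|T| = 5 · 1 / (1.6401) ≈ 3.0486
Gain = 20 log₁₀(3.0486) ≈ 9.68 dB
∠T = (0°) − (52.43°) = -52.43°

9.7 dB, -52.4°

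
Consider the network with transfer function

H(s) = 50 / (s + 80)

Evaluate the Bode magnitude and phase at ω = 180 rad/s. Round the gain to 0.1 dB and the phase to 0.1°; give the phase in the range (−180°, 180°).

At s = jω = j180:
pole (s+80): 80 + j180 → |·| = √(80²+180²) = √38800 ≈ 196.98, ∠ = arctan(180/80) ≈ 66.04°
|H| = 50 / 196.98 ≈ 0.25383
Gain = 20 log₁₀(0.25383) ≈ -11.91 dB
∠H = 0.00° − 66.04° = -66.04°

-11.9 dB, -66.0°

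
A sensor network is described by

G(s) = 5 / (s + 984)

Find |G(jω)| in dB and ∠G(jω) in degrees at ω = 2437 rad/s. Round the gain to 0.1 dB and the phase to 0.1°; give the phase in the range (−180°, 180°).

-54.4 dB, -68.0°

At s = jω = j2437:
pole (s+984): 984 + j2437 → |·| = √(984²+2437²) = √6907225 ≈ 2628.2, ∠ = arctan(2437/984) ≈ 68.01°
|G| = 5 / 2628.2 ≈ 0.0019024
Gain = 20 log₁₀(0.0019024) ≈ -54.41 dB
∠G = 0.00° − 68.01° = -68.01°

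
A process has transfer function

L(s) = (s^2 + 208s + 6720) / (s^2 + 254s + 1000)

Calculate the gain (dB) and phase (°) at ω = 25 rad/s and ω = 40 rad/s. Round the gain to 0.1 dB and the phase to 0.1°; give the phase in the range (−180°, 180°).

Substitute s = j25:
Numerator: (j25)^2 + 208(j25) + 6720 = 6095 + j5200
Denominator: (j25)^2 + 254(j25) + 1000 = 375 + j6350
|N| = √(6095² + 5200²) ≈ 8011.8, ∠N ≈ 40.47°
|D| = √(375² + 6350²) ≈ 6361.1, ∠D ≈ 86.62°
|L| = 8011.8 / 6361.1 ≈ 1.2595
Gain = 20 log₁₀(1.2595) ≈ 2.00 dB
∠L = 40.47° − 86.62° = -46.15°

Substitute s = j40:
Numerator: (j40)^2 + 208(j40) + 6720 = 5120 + j8320
Denominator: (j40)^2 + 254(j40) + 1000 = -600 + j10160
|N| = √(5120² + 8320²) ≈ 9769.2, ∠N ≈ 58.39°
|D| = √(600² + 10160²) ≈ 10178, ∠D ≈ 93.38°
|L| = 9769.2 / 10178 ≈ 0.95983
Gain = 20 log₁₀(0.95983) ≈ -0.36 dB
∠L = 58.39° − 93.38° = -34.99°

ω = 25: 2.0 dB, -46.2°; ω = 40: -0.4 dB, -35.0°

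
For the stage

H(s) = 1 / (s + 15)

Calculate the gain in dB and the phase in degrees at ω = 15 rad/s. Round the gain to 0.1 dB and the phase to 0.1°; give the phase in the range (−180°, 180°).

-26.5 dB, -45.0°

At s = jω = j15:
pole (s+15): 15 + j15 → |·| = √(15²+15²) = √450 ≈ 21.213, ∠ = arctan(15/15) ≈ 45.00°
|H| = 1 / 21.213 ≈ 0.047141
Gain = 20 log₁₀(0.047141) ≈ -26.53 dB
∠H = 0.00° − 45.00° = -45.00°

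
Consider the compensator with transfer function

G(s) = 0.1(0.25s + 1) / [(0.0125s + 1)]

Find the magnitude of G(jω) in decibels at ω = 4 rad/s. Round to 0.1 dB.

-17.0 dB

At ω = 4 rad/s:
zero (1 + j4·0.25) = 1 + j1 → |·| ≈ 1.4142, ∠ ≈ 45.00°
pole (1 + j4·0.0125) = 1 + j0.05 → |·| ≈ 1.0012, ∠ ≈ 2.86°
|G| = 0.1 · 1.4142 / (1.0012) ≈ 0.14125
Gain = 20 log₁₀(0.14125) ≈ -17.00 dB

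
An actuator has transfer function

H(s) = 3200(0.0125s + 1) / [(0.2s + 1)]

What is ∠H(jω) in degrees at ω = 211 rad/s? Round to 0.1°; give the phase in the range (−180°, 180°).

-19.4°

At ω = 211 rad/s:
zero (1 + j211·0.0125) = 1 + j2.6375 → |·| ≈ 2.8207, ∠ ≈ 69.24°
pole (1 + j211·0.2) = 1 + j42.2 → |·| ≈ 42.212, ∠ ≈ 88.64°
∠H = (69.24°) − (88.64°) = -19.40°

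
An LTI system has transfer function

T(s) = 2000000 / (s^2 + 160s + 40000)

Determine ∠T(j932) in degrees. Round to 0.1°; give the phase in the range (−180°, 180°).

-169.8°

At s = jω = j932:
quadratic: (j932)² + 160·j932 + 40000 = -828624 + j149120 → |·| ≈ 8.4193e+05, ∠ ≈ 169.80°
∠T = 0.00° − 169.80° = -169.80°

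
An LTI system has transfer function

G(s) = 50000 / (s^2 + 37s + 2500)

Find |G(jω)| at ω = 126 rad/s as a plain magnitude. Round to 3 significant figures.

3.53

At s = jω = j126:
quadratic: (j126)² + 37·j126 + 2500 = -13376 + j4662 → |·| ≈ 14165, ∠ ≈ 160.78°
|G| = 50000 / 14165 ≈ 3.5298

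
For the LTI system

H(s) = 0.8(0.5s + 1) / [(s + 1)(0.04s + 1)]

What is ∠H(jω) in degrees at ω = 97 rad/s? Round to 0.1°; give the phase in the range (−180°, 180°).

-76.1°

At ω = 97 rad/s:
zero (1 + j97·0.5) = 1 + j48.5 → |·| ≈ 48.51, ∠ ≈ 88.82°
pole (1 + j97·1) = 1 + j97 → |·| ≈ 97.005, ∠ ≈ 89.41°
pole (1 + j97·0.04) = 1 + j3.88 → |·| ≈ 4.0068, ∠ ≈ 75.55°
∠H = (88.82°) − (89.41° + 75.55°) = -76.14°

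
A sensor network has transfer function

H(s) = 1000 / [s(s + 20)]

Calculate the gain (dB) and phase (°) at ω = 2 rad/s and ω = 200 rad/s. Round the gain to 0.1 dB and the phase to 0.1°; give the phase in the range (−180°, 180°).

ω = 2: 27.9 dB, -95.7°; ω = 200: -32.1 dB, -174.3°

At s = jω = j2:
pole (s+20): 20 + j2 → |·| = √(20²+2²) = √404 ≈ 20.1, ∠ = arctan(2/20) ≈ 5.71°
pole at origin: |s| = 2, ∠ = 90.00° (in denominator)
|H| = 1000 / 40.2 ≈ 24.876
Gain = 20 log₁₀(24.876) ≈ 27.92 dB
∠H = 0.00° − 95.71° = -95.71°

At s = jω = j200:
pole (s+20): 20 + j200 → |·| = √(20²+200²) = √40400 ≈ 201, ∠ = arctan(200/20) ≈ 84.29°
pole at origin: |s| = 200, ∠ = 90.00° (in denominator)
|H| = 1000 / 40200 ≈ 0.024876
Gain = 20 log₁₀(0.024876) ≈ -32.08 dB
∠H = 0.00° − 174.29° = -174.29°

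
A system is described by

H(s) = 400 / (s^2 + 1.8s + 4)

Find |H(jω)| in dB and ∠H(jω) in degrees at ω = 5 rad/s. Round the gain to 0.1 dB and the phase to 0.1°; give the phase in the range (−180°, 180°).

At s = jω = j5:
quadratic: (j5)² + 1.8·j5 + 4 = -21 + j9 → |·| ≈ 22.847, ∠ ≈ 156.80°
|H| = 400 / 22.847 ≈ 17.508
Gain = 20 log₁₀(17.508) ≈ 24.86 dB
∠H = 0.00° − 156.80° = -156.80°

24.9 dB, -156.8°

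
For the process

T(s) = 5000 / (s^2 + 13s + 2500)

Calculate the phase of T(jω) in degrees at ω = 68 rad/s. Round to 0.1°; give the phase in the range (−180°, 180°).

-157.4°

At s = jω = j68:
quadratic: (j68)² + 13·j68 + 2500 = -2124 + j884 → |·| ≈ 2300.6, ∠ ≈ 157.40°
∠T = 0.00° − 157.40° = -157.40°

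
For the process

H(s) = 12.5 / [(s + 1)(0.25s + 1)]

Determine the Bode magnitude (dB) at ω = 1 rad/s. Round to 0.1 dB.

18.7 dB

At ω = 1 rad/s:
pole (1 + j1·1) = 1 + j1 → |·| ≈ 1.4142, ∠ ≈ 45.00°
pole (1 + j1·0.25) = 1 + j0.25 → |·| ≈ 1.0308, ∠ ≈ 14.04°
|H| = 12.5 · 1 / (1.4142 · 1.0308) ≈ 8.5748
Gain = 20 log₁₀(8.5748) ≈ 18.66 dB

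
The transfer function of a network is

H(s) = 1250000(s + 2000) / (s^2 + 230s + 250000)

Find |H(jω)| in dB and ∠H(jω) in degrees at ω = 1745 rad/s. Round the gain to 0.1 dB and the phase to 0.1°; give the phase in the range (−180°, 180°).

61.4 dB, -130.7°

At s = jω = j1745:
zero (s+2000): 2000 + j1745 → |·| = √(2000²+1745²) = √7045025 ≈ 2654.2, ∠ = arctan(1745/2000) ≈ 41.10°
quadratic: (j1745)² + 230·j1745 + 250000 = -2795025 + j401350 → |·| ≈ 2.8237e+06, ∠ ≈ 171.83°
|H| = 1250000 · 2654.2 / 2.8237e+06 ≈ 1175
Gain = 20 log₁₀(1175) ≈ 61.40 dB
∠H = 41.10° − 171.83° = -130.73°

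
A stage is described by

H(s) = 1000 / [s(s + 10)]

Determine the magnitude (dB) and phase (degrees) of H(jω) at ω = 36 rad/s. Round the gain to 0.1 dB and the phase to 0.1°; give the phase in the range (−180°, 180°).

At s = jω = j36:
pole (s+10): 10 + j36 → |·| = √(10²+36²) = √1396 ≈ 37.363, ∠ = arctan(36/10) ≈ 74.48°
pole at origin: |s| = 36, ∠ = 90.00° (in denominator)
|H| = 1000 / 1345.1 ≈ 0.74344
Gain = 20 log₁₀(0.74344) ≈ -2.58 dB
∠H = 0.00° − 164.48° = -164.48°

-2.6 dB, -164.5°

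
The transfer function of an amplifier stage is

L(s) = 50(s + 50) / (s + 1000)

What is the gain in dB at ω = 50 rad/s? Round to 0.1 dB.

11.0 dB

At s = jω = j50:
zero (s+50): 50 + j50 → |·| = √(50²+50²) = √5000 ≈ 70.711, ∠ = arctan(50/50) ≈ 45.00°
pole (s+1000): 1000 + j50 → |·| = √(1000²+50²) = √1002500 ≈ 1001.2, ∠ = arctan(50/1000) ≈ 2.86°
|L| = 50 · 70.711 / 1001.2 ≈ 3.5313
Gain = 20 log₁₀(3.5313) ≈ 10.96 dB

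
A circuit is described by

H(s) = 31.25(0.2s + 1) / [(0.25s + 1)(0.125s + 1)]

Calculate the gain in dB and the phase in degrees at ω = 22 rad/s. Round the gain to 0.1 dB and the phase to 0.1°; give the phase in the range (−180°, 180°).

18.7 dB, -72.5°

At ω = 22 rad/s:
zero (1 + j22·0.2) = 1 + j4.4 → |·| ≈ 4.5122, ∠ ≈ 77.20°
pole (1 + j22·0.25) = 1 + j5.5 → |·| ≈ 5.5902, ∠ ≈ 79.70°
pole (1 + j22·0.125) = 1 + j2.75 → |·| ≈ 2.9262, ∠ ≈ 70.02°
|H| = 31.25 · 4.5122 / (5.5902 · 2.9262) ≈ 8.62
Gain = 20 log₁₀(8.62) ≈ 18.71 dB
∠H = (77.20°) − (79.70° + 70.02°) = -72.52°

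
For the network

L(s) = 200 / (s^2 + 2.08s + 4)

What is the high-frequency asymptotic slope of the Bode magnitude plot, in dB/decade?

-40 dB/decade

Each pole contributes −20 dB/decade at high frequency; each zero contributes +20 dB/decade.
Net: 0 zero(s) − 2 pole(s) → -40 dB/decade.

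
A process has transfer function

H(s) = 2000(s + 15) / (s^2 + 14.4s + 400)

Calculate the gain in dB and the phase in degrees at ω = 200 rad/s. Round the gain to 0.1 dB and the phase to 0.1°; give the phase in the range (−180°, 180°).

20.1 dB, -90.1°

At s = jω = j200:
zero (s+15): 15 + j200 → |·| = √(15²+200²) = √40225 ≈ 200.56, ∠ = arctan(200/15) ≈ 85.71°
quadratic: (j200)² + 14.4·j200 + 400 = -39600 + j2880 → |·| ≈ 39705, ∠ ≈ 175.84°
|H| = 2000 · 200.56 / 39705 ≈ 10.103
Gain = 20 log₁₀(10.103) ≈ 20.09 dB
∠H = 85.71° − 175.84° = -90.13°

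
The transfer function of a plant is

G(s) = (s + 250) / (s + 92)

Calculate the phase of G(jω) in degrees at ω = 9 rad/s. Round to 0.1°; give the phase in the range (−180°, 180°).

-3.5°

At s = jω = j9:
zero (s+250): 250 + j9 → |·| = √(250²+9²) = √62581 ≈ 250.16, ∠ = arctan(9/250) ≈ 2.06°
pole (s+92): 92 + j9 → |·| = √(92²+9²) = √8545 ≈ 92.439, ∠ = arctan(9/92) ≈ 5.59°
∠G = 2.06° − 5.59° = -3.53°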